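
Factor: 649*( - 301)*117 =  - 22855833 = - 3^2* 7^1*11^1*13^1 * 43^1 * 59^1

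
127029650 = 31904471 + 95125179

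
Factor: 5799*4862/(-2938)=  - 1084413/113 = - 3^1*11^1*17^1*113^( - 1) * 1933^1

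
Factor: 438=2^1*3^1 * 73^1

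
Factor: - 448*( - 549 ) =2^6*  3^2*7^1 * 61^1 = 245952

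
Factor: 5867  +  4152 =10019 = 43^1*233^1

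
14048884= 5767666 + 8281218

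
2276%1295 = 981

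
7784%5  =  4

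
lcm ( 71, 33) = 2343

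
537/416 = 537/416= 1.29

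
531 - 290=241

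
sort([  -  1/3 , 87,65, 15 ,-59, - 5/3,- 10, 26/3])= [- 59,-10,-5/3, - 1/3 , 26/3, 15, 65,  87 ]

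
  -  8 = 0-8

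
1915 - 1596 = 319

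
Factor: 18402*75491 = 2^1*3^1*13^1*3067^1*5807^1 = 1389185382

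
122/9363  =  122/9363=0.01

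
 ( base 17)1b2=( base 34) E2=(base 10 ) 478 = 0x1DE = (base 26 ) IA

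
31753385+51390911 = 83144296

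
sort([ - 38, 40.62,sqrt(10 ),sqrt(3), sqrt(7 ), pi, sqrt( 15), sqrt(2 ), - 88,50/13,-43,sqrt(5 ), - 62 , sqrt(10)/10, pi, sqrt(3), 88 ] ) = [- 88, - 62, - 43, -38, sqrt(10 ) /10,sqrt(2 ),sqrt(3), sqrt( 3 ), sqrt( 5), sqrt( 7 ), pi, pi, sqrt( 10 ),50/13,sqrt(15 ), 40.62, 88] 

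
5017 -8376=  - 3359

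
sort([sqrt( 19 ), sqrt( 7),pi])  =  [ sqrt( 7), pi , sqrt(19)] 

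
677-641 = 36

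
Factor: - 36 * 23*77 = -2^2 * 3^2*7^1*11^1 * 23^1 = - 63756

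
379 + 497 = 876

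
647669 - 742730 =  - 95061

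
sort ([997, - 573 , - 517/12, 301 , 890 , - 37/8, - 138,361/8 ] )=[- 573, - 138,-517/12, - 37/8,361/8,301, 890 , 997 ]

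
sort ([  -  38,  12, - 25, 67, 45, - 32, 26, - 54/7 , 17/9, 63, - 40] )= [-40, - 38 , - 32,- 25, - 54/7, 17/9, 12,  26, 45,63,  67] 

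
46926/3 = 15642 = 15642.00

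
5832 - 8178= -2346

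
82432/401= 205 + 227/401 = 205.57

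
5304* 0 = 0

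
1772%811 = 150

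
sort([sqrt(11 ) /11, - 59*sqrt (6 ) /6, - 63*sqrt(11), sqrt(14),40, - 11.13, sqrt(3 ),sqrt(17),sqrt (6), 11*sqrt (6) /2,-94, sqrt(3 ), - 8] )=[  -  63*sqrt( 11), - 94, - 59*sqrt(6 ) /6, - 11.13, - 8, sqrt(11 ) /11, sqrt( 3 ),sqrt(3 ), sqrt(6),sqrt( 14),  sqrt(17), 11*sqrt( 6) /2, 40]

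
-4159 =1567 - 5726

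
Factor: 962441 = 962441^1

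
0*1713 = 0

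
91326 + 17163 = 108489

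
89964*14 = 1259496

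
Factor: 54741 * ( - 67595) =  - 3700217895= - 3^1 * 5^1*11^1*71^1*257^1 * 1229^1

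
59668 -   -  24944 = 84612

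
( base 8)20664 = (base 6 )103540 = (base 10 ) 8628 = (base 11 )6534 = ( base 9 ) 12746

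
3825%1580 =665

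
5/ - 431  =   - 5/431 = - 0.01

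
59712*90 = 5374080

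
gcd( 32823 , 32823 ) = 32823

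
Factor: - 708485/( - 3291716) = 2^( - 2)*5^1*73^( - 1)* 11273^( - 1) * 141697^1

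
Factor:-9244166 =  - 2^1  *4622083^1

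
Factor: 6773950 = 2^1 * 5^2*135479^1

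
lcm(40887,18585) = 204435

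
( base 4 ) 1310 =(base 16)74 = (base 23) 51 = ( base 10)116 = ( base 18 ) 68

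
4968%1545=333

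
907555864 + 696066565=1603622429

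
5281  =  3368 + 1913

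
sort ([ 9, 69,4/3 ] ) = [4/3, 9, 69]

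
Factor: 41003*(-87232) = -2^6 * 29^1*47^1*131^1*313^1  =  -3576773696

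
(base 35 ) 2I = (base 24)3g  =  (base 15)5D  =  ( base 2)1011000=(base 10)88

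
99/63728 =99/63728= 0.00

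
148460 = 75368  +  73092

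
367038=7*52434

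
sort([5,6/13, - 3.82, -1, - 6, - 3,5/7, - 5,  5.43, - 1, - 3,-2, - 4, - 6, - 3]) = [ - 6, - 6,-5, - 4 , - 3.82, - 3, - 3,- 3, - 2, - 1, - 1, 6/13, 5/7, 5, 5.43]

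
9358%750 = 358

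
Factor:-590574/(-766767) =2^1*98429^1*255589^(-1 ) =196858/255589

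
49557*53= 2626521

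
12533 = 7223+5310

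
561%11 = 0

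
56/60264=7/7533 = 0.00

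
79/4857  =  79/4857 = 0.02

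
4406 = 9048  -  4642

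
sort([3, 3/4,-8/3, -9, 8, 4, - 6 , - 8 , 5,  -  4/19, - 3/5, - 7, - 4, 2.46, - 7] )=[ - 9, - 8, - 7, -7, - 6, - 4, - 8/3, - 3/5 , - 4/19, 3/4,2.46,3,  4, 5, 8 ]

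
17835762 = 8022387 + 9813375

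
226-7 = 219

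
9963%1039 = 612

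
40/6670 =4/667 = 0.01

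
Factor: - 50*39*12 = -2^3*3^2*5^2* 13^1 = - 23400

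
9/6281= 9/6281 = 0.00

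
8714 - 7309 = 1405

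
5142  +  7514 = 12656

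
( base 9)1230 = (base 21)21F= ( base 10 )918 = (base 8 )1626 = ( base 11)765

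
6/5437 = 6/5437 = 0.00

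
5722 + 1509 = 7231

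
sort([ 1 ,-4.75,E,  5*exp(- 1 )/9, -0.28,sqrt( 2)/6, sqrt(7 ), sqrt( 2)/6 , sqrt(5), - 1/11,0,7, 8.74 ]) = [ - 4.75  , - 0.28,-1/11, 0 , 5*exp( - 1 )/9, sqrt(2 )/6, sqrt ( 2 )/6, 1, sqrt(5) , sqrt( 7 ), E, 7, 8.74]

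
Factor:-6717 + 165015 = 2^1*3^1*7^1*3769^1= 158298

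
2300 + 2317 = 4617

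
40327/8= 5040+7/8 = 5040.88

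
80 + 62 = 142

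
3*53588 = 160764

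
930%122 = 76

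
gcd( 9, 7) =1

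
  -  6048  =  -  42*144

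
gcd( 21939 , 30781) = 1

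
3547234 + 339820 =3887054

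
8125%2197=1534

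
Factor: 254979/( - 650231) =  - 3^2 * 41^1 * 941^(-1 ) = -369/941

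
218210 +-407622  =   - 189412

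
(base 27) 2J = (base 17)45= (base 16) 49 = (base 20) 3d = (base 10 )73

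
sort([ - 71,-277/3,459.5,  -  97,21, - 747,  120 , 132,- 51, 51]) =[ -747, - 97 , - 277/3, - 71, -51,21,51 , 120, 132, 459.5]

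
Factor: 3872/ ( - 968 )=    - 4   =  - 2^2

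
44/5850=22/2925 =0.01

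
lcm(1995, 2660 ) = 7980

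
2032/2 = 1016=1016.00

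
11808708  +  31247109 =43055817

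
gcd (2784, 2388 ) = 12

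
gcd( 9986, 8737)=1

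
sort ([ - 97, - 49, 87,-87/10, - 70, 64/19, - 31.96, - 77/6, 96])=[ - 97,-70 ,  -  49,  -  31.96, - 77/6, - 87/10,  64/19,87 , 96]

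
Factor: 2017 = 2017^1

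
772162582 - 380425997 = 391736585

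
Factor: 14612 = 2^2*13^1*281^1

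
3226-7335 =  - 4109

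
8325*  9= 74925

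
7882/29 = 271 + 23/29 = 271.79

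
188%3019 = 188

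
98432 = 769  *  128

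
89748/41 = 2188 +40/41 = 2188.98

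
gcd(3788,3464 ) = 4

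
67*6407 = 429269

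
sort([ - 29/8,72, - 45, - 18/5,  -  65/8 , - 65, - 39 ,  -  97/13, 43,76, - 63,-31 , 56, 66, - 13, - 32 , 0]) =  [ - 65,-63, - 45, - 39, - 32, - 31,  -  13,-65/8, - 97/13, - 29/8, - 18/5, 0,43,56, 66 , 72, 76 ] 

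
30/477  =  10/159 = 0.06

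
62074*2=124148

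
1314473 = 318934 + 995539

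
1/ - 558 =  - 1  +  557/558 = - 0.00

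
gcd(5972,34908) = 4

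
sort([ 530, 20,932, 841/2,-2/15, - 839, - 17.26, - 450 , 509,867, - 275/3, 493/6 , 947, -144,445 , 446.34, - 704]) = [ - 839, - 704, - 450 , - 144 , - 275/3, - 17.26,-2/15,20 , 493/6, 841/2,445,446.34, 509,530,867,932, 947] 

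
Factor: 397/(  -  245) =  - 5^( - 1 )*7^(  -  2)*397^1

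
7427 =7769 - 342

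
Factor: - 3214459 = - 67^1 * 47977^1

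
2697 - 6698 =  - 4001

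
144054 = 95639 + 48415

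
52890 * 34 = 1798260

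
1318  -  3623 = -2305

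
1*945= 945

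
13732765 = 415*33091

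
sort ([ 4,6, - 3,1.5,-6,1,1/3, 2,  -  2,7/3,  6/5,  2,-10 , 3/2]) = [ - 10, - 6,-3,-2, 1/3, 1,6/5,1.5,3/2,2,2, 7/3,4,6 ]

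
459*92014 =42234426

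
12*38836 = 466032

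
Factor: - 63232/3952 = - 2^4 = - 16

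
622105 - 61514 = 560591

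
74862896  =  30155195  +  44707701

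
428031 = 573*747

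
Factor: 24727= 79^1*313^1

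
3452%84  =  8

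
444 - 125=319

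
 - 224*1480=-331520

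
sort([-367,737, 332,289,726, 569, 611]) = [-367, 289,332,569, 611 , 726,737 ] 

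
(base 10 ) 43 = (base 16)2B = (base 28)1f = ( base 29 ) 1E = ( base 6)111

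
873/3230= 873/3230= 0.27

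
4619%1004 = 603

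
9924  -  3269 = 6655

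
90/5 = 18 = 18.00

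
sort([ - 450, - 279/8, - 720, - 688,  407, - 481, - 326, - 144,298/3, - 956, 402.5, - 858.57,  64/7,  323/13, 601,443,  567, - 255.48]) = [ - 956, - 858.57, - 720, - 688, - 481, - 450 , - 326,-255.48,-144, - 279/8, 64/7, 323/13, 298/3 , 402.5, 407,443, 567, 601] 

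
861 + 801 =1662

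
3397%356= 193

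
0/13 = 0 = 0.00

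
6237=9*693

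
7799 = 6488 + 1311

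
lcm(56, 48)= 336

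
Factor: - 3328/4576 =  - 8/11 = - 2^3*11^(  -  1)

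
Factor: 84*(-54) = -4536 = - 2^3*3^4*7^1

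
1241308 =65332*19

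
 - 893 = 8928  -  9821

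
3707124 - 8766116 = -5058992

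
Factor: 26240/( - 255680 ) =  - 2^1*17^ ( - 1 )*41^1*47^(-1) = -82/799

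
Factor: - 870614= - 2^1 * 435307^1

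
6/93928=3/46964 = 0.00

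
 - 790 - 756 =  -1546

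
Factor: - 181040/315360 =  - 31/54  =  - 2^(  -  1) * 3^( - 3 )*  31^1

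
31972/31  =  31972/31 = 1031.35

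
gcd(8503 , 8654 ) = 1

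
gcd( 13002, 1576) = 394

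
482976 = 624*774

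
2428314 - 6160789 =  - 3732475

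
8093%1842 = 725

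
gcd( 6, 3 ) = 3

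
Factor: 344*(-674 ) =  - 231856 = -  2^4*43^1 * 337^1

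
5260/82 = 64 + 6/41 = 64.15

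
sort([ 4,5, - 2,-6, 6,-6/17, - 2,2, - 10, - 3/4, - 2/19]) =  [ - 10, - 6, - 2,-2,-3/4, - 6/17, -2/19,2,4, 5,6]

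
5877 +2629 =8506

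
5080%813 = 202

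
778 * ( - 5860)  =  -4559080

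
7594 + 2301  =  9895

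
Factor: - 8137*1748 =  - 14223476 = - 2^2 * 19^1*23^1 * 79^1 * 103^1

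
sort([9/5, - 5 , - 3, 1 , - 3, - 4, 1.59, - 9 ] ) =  [ - 9, - 5, - 4, - 3, -3, 1,1.59, 9/5 ] 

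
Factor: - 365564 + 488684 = 123120 = 2^4*3^4*5^1*19^1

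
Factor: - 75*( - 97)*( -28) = - 203700  =  - 2^2 * 3^1*5^2*7^1*97^1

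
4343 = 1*4343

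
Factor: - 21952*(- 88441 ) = 2^6*7^3*59^1*1499^1 = 1941456832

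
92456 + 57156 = 149612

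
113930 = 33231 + 80699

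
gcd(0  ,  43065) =43065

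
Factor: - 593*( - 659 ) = 390787  =  593^1*659^1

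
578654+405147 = 983801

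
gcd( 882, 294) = 294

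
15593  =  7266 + 8327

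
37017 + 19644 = 56661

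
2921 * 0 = 0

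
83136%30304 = 22528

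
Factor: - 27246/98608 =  - 2^( - 3)*3^1*19^1*239^1*6163^( - 1)=- 13623/49304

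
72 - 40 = 32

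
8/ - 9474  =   - 1 + 4733/4737 = -0.00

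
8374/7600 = 1  +  387/3800=1.10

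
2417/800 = 2417/800 = 3.02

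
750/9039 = 250/3013 = 0.08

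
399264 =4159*96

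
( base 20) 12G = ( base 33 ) DR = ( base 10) 456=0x1c8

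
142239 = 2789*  51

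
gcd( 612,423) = 9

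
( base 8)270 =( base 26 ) 72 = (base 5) 1214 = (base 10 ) 184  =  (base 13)112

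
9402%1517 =300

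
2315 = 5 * 463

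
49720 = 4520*11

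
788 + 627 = 1415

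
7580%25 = 5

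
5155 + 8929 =14084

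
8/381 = 8/381 = 0.02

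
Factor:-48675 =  - 3^1 * 5^2*11^1*59^1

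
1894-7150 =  - 5256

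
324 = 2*162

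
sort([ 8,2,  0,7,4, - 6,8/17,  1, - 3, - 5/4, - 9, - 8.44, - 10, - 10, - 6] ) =[-10, - 10,  -  9, - 8.44, - 6, - 6, - 3 , - 5/4,0,8/17, 1,2, 4, 7 , 8 ] 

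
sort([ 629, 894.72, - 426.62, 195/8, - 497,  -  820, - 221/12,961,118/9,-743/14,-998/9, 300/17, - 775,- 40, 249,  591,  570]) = [ - 820, - 775, - 497, -426.62 , - 998/9, - 743/14, - 40, - 221/12,118/9, 300/17,195/8 , 249  ,  570,591,629,894.72,961]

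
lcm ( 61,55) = 3355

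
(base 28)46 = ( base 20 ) 5i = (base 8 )166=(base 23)53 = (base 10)118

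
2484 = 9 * 276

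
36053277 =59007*611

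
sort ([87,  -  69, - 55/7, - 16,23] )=[ - 69, - 16, - 55/7, 23,87 ]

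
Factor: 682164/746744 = 2^( - 1)*3^2*7^1*269^( - 1 )*347^(  -  1 )*2707^1 = 170541/186686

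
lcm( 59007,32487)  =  2891343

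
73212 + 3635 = 76847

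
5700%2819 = 62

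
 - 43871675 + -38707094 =-82578769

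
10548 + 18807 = 29355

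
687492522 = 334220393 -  - 353272129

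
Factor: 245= 5^1*7^2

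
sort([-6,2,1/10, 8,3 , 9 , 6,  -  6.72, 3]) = [ - 6.72,-6, 1/10, 2, 3, 3,6, 8, 9]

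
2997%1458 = 81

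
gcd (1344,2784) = 96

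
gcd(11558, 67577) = 1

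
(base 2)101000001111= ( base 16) A0F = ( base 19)72A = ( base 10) 2575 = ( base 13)1231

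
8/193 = 8/193= 0.04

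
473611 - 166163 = 307448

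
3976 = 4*994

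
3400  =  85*40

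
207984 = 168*1238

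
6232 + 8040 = 14272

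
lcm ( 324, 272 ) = 22032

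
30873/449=68 + 341/449 = 68.76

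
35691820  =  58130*614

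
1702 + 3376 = 5078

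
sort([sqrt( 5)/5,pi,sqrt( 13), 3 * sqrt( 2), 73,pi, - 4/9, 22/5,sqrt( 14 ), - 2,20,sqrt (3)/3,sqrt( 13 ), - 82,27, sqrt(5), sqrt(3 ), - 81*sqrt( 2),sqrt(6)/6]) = [ - 81*sqrt( 2 ),-82, - 2, - 4/9 , sqrt (6)/6,sqrt( 5)/5, sqrt( 3) /3,  sqrt (3), sqrt( 5 ) , pi, pi, sqrt ( 13), sqrt( 13 ),  sqrt( 14 ),  3*sqrt( 2), 22/5,20, 27, 73]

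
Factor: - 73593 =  - 3^2*13^1*17^1*37^1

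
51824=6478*8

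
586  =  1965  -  1379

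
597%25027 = 597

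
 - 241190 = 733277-974467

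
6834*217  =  1482978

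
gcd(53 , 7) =1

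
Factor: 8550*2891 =2^1 * 3^2*5^2 * 7^2 * 19^1 * 59^1  =  24718050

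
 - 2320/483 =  - 2320/483 = - 4.80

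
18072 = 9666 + 8406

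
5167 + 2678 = 7845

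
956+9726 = 10682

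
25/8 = 25/8 = 3.12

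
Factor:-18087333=  -  3^1*11^1 * 389^1*1409^1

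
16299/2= 16299/2 = 8149.50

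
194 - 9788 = - 9594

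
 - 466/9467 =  - 466/9467 = - 0.05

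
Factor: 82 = 2^1*41^1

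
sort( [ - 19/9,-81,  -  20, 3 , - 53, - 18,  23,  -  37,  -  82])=[-82,-81,-53, - 37,- 20, - 18,-19/9,3,23 ] 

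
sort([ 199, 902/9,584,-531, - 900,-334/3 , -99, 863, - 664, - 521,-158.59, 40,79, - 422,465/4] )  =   [  -  900 , - 664, - 531, - 521, - 422, - 158.59, - 334/3, - 99,40,79 , 902/9,465/4,199, 584,863] 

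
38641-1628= 37013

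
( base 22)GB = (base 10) 363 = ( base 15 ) 193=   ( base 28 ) CR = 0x16b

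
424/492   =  106/123 = 0.86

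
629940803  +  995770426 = 1625711229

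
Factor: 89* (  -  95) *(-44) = 372020 =2^2 * 5^1* 11^1*19^1*89^1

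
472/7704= 59/963  =  0.06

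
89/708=89/708 = 0.13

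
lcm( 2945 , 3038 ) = 288610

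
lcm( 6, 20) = 60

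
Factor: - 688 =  - 2^4*43^1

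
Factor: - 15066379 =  - 15066379^1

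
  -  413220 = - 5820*71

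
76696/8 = 9587 = 9587.00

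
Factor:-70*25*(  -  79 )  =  138250 = 2^1 * 5^3*7^1*79^1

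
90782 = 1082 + 89700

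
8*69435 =555480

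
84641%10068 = 4097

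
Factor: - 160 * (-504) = 80640 = 2^8*3^2* 5^1*7^1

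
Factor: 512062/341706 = 256031/170853=3^( - 1)*56951^(-1 )*  256031^1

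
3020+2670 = 5690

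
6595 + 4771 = 11366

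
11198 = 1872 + 9326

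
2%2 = 0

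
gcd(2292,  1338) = 6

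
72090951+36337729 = 108428680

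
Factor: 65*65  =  5^2*13^2 = 4225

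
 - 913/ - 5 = 182 + 3/5 = 182.60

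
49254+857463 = 906717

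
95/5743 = 95/5743 = 0.02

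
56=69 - 13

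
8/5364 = 2/1341 = 0.00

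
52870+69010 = 121880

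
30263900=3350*9034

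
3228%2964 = 264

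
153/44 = 153/44 = 3.48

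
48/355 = 48/355= 0.14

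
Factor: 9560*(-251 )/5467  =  - 2399560/5467 = - 2^3*5^1 * 7^( - 1)*11^( - 1 )*71^( - 1)*239^1*251^1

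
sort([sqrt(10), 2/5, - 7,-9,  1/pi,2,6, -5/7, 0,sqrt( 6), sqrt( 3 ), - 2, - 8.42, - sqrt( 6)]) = [ - 9,  -  8.42, - 7, - sqrt (6 ), - 2, - 5/7, 0,1/pi, 2/5, sqrt( 3),2,sqrt( 6), sqrt( 10),6] 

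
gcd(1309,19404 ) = 77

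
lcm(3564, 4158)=24948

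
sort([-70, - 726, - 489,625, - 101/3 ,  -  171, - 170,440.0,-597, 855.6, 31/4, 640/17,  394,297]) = [  -  726,-597 , -489,-171, - 170, - 70 , - 101/3,  31/4, 640/17, 297,394, 440.0, 625, 855.6 ]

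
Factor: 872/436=2=2^1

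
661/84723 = 661/84723=0.01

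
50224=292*172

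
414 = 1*414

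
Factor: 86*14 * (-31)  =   - 37324 = - 2^2 * 7^1*31^1  *43^1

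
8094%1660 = 1454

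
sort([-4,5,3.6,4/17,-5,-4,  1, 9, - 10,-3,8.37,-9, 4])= [ - 10, - 9 , - 5,-4, - 4, - 3,4/17,1 , 3.6, 4,5,8.37, 9 ]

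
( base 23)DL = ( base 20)g0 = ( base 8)500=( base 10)320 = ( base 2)101000000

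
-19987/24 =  - 19987/24= -832.79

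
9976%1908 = 436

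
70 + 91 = 161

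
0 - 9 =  - 9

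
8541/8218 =1 + 323/8218 = 1.04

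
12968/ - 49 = -265 + 17/49 = - 264.65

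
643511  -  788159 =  - 144648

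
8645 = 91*95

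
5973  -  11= 5962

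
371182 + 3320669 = 3691851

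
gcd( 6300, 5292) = 252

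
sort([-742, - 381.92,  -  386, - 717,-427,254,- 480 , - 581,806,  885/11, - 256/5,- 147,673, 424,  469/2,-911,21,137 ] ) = [  -  911, - 742, - 717,- 581, - 480, - 427, - 386 , - 381.92,-147, - 256/5 , 21, 885/11,137,469/2, 254,424, 673,806]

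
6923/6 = 1153+5/6 = 1153.83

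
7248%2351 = 195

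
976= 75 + 901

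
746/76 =9+ 31/38 = 9.82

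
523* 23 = 12029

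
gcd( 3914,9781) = 1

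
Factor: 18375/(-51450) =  - 5/14= -  2^ ( - 1)*5^1*7^(-1)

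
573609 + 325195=898804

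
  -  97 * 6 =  - 582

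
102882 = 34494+68388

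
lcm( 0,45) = 0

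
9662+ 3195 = 12857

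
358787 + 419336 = 778123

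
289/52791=289/52791 = 0.01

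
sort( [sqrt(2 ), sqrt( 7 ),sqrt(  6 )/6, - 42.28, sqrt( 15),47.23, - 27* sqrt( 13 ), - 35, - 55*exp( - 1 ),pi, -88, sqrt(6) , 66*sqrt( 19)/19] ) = [  -  27*sqrt( 13 ),  -  88,-42.28 ,-35, - 55*exp( - 1 ),sqrt( 6) /6,sqrt( 2 ),sqrt (6), sqrt( 7 ),pi , sqrt(15),66*sqrt (19)/19,47.23] 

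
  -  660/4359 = - 1 + 1233/1453=- 0.15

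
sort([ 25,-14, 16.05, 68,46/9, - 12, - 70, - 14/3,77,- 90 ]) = [ - 90,- 70,  -  14, - 12, - 14/3, 46/9, 16.05, 25, 68, 77] 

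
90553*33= 2988249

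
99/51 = 1  +  16/17 = 1.94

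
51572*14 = 722008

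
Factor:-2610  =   - 2^1*3^2*5^1*29^1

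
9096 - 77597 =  - 68501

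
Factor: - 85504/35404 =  - 2^7*53^( - 1 ) = - 128/53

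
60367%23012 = 14343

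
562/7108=281/3554 = 0.08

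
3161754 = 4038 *783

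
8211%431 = 22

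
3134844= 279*11236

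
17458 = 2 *8729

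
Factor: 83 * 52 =2^2*13^1*83^1 = 4316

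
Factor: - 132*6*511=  - 2^3 *3^2*7^1*11^1*73^1= - 404712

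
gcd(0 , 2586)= 2586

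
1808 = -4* ( - 452)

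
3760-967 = 2793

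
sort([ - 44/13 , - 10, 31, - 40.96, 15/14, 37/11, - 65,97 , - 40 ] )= [ - 65, - 40.96,  -  40, - 10,-44/13,15/14, 37/11, 31, 97]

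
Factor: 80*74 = 5920=2^5*5^1*37^1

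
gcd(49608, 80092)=4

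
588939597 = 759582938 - 170643341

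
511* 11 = 5621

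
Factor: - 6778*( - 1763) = 2^1*41^1*43^1* 3389^1 = 11949614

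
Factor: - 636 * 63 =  - 2^2*3^3 * 7^1 * 53^1 = - 40068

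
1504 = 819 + 685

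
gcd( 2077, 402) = 67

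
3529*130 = 458770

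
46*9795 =450570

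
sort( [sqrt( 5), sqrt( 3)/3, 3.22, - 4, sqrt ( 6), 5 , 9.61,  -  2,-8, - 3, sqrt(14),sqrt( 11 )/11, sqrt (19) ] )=[ - 8, - 4, - 3, - 2,sqrt( 11 ) /11, sqrt(3)/3, sqrt( 5 ), sqrt( 6), 3.22, sqrt (14 ),sqrt( 19 ),5, 9.61]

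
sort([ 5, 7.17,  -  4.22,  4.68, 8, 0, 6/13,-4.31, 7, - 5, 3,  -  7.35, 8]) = [ - 7.35,  -  5,  -  4.31, - 4.22, 0, 6/13,3 , 4.68,  5,7, 7.17, 8,8 ] 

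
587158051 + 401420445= 988578496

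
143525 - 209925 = -66400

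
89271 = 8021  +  81250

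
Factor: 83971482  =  2^1*3^1*7^1*23^1*86927^1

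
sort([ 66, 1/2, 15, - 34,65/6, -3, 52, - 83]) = [ - 83, - 34, - 3 , 1/2,65/6,15, 52 , 66]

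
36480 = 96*380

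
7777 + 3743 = 11520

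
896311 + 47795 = 944106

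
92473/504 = 92473/504 = 183.48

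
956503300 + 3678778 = 960182078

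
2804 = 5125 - 2321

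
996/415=12/5 = 2.40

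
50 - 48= 2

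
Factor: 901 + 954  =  5^1 * 7^1 * 53^1  =  1855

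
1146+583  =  1729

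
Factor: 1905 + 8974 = 11^1*23^1*43^1=10879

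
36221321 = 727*49823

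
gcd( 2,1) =1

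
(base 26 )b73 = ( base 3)101110021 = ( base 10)7621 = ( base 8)16705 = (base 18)1597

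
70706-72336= -1630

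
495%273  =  222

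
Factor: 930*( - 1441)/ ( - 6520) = 2^( - 2)*3^1*11^1*31^1*131^1*163^( - 1 )  =  134013/652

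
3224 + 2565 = 5789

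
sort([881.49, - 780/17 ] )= [ - 780/17,881.49]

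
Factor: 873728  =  2^8*3413^1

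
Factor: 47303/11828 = 2^ ( - 2 )*2957^(- 1 )*47303^1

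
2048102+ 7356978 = 9405080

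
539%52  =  19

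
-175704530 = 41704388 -217408918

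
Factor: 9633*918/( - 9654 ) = - 1473849/1609 = - 3^3*13^2*17^1*19^1*1609^ ( - 1)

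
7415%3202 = 1011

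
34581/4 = 34581/4 = 8645.25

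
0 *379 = 0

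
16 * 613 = 9808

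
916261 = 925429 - 9168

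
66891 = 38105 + 28786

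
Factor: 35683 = 17^1 * 2099^1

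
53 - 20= 33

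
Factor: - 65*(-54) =3510=2^1*3^3* 5^1 * 13^1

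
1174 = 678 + 496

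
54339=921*59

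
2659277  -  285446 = 2373831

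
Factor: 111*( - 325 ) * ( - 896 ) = 2^7*3^1*5^2 *7^1*13^1*37^1  =  32323200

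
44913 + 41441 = 86354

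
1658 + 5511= 7169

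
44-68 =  - 24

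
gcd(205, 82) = 41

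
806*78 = 62868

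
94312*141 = 13297992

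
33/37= 33/37 = 0.89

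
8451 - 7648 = 803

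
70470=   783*90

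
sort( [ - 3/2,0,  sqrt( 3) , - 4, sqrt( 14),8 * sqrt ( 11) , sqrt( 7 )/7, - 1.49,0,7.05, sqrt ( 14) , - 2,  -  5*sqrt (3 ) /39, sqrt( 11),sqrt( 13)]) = [ - 4  , - 2, - 3/2, - 1.49, - 5*sqrt(3 ) /39 , 0,0, sqrt(7) /7, sqrt( 3), sqrt (11),sqrt( 13), sqrt(14),  sqrt( 14), 7.05 , 8*sqrt(  11) ] 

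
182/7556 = 91/3778= 0.02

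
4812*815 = 3921780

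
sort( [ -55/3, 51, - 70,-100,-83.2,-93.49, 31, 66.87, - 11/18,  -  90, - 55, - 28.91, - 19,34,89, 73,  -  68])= [ - 100,- 93.49, - 90,-83.2,- 70, - 68, - 55, - 28.91, - 19, - 55/3,- 11/18,31, 34,51  ,  66.87, 73, 89]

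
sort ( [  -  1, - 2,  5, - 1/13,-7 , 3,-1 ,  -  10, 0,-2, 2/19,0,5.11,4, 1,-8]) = [ - 10, - 8, - 7,-2, - 2, - 1 , - 1,-1/13,0,0,2/19,1,3,4,5,5.11]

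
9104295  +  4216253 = 13320548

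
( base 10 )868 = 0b1101100100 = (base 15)3cd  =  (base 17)301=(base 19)27D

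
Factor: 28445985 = 3^4*5^1*70237^1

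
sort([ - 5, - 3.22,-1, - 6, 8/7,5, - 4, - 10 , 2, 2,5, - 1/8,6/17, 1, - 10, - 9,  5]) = [-10,- 10 , - 9 , - 6, - 5, - 4, - 3.22, - 1,-1/8 , 6/17, 1, 8/7,2 , 2, 5,5, 5 ]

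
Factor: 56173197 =3^1*18724399^1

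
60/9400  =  3/470 = 0.01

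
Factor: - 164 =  - 2^2*41^1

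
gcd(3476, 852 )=4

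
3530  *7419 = 26189070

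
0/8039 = 0 = 0.00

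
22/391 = 22/391 = 0.06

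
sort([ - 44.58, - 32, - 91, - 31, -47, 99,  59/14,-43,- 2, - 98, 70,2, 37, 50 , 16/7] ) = [ - 98,-91,- 47, - 44.58, - 43 , - 32,-31,-2 , 2,16/7,59/14,37, 50,70,99]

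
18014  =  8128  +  9886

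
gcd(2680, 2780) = 20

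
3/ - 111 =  - 1+36/37 = - 0.03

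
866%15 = 11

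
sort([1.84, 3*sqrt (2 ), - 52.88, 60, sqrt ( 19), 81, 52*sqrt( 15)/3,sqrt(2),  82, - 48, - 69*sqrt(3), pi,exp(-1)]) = [ - 69*sqrt( 3), - 52.88 ,  -  48,exp( - 1 )  ,  sqrt(2), 1.84,pi,3* sqrt(2),sqrt ( 19 ),60,  52*sqrt( 15)/3, 81,82]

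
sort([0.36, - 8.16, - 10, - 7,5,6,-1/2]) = [ - 10,-8.16, - 7, - 1/2,0.36, 5,6 ]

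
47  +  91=138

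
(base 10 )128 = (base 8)200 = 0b10000000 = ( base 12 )a8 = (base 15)88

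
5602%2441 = 720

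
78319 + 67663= 145982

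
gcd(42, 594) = 6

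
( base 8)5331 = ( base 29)38M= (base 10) 2777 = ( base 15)c52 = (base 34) 2DN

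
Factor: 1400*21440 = 2^9*5^3*7^1*67^1 = 30016000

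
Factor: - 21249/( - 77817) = 7083/25939 = 3^2*787^1 *25939^( - 1)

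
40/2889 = 40/2889 = 0.01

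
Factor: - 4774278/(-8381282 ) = 2387139/4190641= 3^1*7^(  -  1)*13^( - 1)*46051^( - 1)*795713^1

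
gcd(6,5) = 1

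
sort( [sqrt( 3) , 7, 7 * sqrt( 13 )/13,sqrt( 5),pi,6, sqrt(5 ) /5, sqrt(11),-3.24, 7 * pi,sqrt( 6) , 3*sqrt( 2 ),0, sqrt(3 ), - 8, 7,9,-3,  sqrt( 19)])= [  -  8, - 3.24, - 3, 0,sqrt(5) /5,sqrt(3), sqrt( 3),7 * sqrt( 13)/13, sqrt( 5),sqrt (6),pi , sqrt( 11 ),3 * sqrt(2),sqrt( 19),  6,7, 7,9, 7*pi]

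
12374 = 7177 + 5197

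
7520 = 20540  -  13020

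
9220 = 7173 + 2047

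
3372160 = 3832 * 880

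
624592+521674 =1146266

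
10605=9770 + 835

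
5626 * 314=1766564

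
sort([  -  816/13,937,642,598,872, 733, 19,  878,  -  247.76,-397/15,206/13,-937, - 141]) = [ - 937,  -  247.76, - 141,  -  816/13,-397/15,206/13, 19,598  ,  642, 733, 872,878, 937]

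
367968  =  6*61328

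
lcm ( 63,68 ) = 4284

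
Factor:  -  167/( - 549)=3^( - 2 )*61^( -1 )*167^1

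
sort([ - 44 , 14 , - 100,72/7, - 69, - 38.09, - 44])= [ - 100, - 69, - 44, - 44, - 38.09,72/7, 14] 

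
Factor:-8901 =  - 3^2*  23^1*43^1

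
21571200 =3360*6420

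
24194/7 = 3456 + 2/7 = 3456.29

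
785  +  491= 1276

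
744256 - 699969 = 44287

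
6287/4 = 6287/4 = 1571.75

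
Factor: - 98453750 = -2^1*5^4*79^1 *997^1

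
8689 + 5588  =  14277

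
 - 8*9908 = -79264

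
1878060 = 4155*452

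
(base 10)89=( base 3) 10022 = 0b1011001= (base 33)2N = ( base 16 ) 59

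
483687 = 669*723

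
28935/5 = 5787 =5787.00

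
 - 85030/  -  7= 12147 + 1/7 = 12147.14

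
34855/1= 34855= 34855.00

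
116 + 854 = 970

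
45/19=2 + 7/19 = 2.37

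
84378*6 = 506268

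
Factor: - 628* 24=  -  15072 = -2^5*3^1*157^1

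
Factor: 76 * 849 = 2^2*3^1*19^1 * 283^1 =64524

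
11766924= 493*23868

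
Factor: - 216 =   -  2^3 * 3^3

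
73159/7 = 73159/7 = 10451.29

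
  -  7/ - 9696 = 7/9696 = 0.00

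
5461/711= 5461/711 = 7.68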